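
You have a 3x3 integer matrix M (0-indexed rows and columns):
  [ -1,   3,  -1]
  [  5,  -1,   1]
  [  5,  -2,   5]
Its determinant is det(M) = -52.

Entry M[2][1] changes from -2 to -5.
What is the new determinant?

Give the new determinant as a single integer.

Answer: -40

Derivation:
det is linear in row 2: changing M[2][1] by delta changes det by delta * cofactor(2,1).
Cofactor C_21 = (-1)^(2+1) * minor(2,1) = -4
Entry delta = -5 - -2 = -3
Det delta = -3 * -4 = 12
New det = -52 + 12 = -40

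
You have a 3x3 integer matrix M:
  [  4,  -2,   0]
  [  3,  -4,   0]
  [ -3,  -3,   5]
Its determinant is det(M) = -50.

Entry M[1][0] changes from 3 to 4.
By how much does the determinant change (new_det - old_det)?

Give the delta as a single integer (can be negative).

Cofactor C_10 = 10
Entry delta = 4 - 3 = 1
Det delta = entry_delta * cofactor = 1 * 10 = 10

Answer: 10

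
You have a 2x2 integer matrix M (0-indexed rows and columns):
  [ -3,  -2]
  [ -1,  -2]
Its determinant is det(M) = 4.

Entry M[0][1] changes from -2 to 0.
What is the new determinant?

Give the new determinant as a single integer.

Answer: 6

Derivation:
det is linear in row 0: changing M[0][1] by delta changes det by delta * cofactor(0,1).
Cofactor C_01 = (-1)^(0+1) * minor(0,1) = 1
Entry delta = 0 - -2 = 2
Det delta = 2 * 1 = 2
New det = 4 + 2 = 6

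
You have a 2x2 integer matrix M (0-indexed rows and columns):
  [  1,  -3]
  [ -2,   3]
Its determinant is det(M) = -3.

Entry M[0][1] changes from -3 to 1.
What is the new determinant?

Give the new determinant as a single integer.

det is linear in row 0: changing M[0][1] by delta changes det by delta * cofactor(0,1).
Cofactor C_01 = (-1)^(0+1) * minor(0,1) = 2
Entry delta = 1 - -3 = 4
Det delta = 4 * 2 = 8
New det = -3 + 8 = 5

Answer: 5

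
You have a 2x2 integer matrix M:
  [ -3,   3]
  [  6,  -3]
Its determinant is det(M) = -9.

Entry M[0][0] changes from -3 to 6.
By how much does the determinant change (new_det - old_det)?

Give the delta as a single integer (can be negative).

Cofactor C_00 = -3
Entry delta = 6 - -3 = 9
Det delta = entry_delta * cofactor = 9 * -3 = -27

Answer: -27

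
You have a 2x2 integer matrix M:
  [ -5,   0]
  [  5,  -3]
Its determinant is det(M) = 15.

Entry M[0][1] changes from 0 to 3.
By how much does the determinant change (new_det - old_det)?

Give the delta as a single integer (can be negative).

Answer: -15

Derivation:
Cofactor C_01 = -5
Entry delta = 3 - 0 = 3
Det delta = entry_delta * cofactor = 3 * -5 = -15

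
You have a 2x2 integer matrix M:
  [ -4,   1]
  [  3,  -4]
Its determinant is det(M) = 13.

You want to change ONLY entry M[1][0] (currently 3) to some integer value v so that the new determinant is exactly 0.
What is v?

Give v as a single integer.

det is linear in entry M[1][0]: det = old_det + (v - 3) * C_10
Cofactor C_10 = -1
Want det = 0: 13 + (v - 3) * -1 = 0
  (v - 3) = -13 / -1 = 13
  v = 3 + (13) = 16

Answer: 16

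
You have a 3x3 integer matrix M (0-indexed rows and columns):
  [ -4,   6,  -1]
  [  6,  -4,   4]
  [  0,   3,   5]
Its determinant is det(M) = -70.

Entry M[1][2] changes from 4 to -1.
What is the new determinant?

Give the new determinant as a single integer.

det is linear in row 1: changing M[1][2] by delta changes det by delta * cofactor(1,2).
Cofactor C_12 = (-1)^(1+2) * minor(1,2) = 12
Entry delta = -1 - 4 = -5
Det delta = -5 * 12 = -60
New det = -70 + -60 = -130

Answer: -130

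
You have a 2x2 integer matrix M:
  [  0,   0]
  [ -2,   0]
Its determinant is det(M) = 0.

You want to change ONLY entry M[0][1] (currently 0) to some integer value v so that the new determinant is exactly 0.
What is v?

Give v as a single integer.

det is linear in entry M[0][1]: det = old_det + (v - 0) * C_01
Cofactor C_01 = 2
Want det = 0: 0 + (v - 0) * 2 = 0
  (v - 0) = 0 / 2 = 0
  v = 0 + (0) = 0

Answer: 0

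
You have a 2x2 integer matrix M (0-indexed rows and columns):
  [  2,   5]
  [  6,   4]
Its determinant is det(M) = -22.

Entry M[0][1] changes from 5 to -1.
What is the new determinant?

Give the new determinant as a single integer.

Answer: 14

Derivation:
det is linear in row 0: changing M[0][1] by delta changes det by delta * cofactor(0,1).
Cofactor C_01 = (-1)^(0+1) * minor(0,1) = -6
Entry delta = -1 - 5 = -6
Det delta = -6 * -6 = 36
New det = -22 + 36 = 14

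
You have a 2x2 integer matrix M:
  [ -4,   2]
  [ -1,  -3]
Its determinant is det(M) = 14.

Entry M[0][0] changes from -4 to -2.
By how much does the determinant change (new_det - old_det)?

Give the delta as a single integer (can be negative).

Cofactor C_00 = -3
Entry delta = -2 - -4 = 2
Det delta = entry_delta * cofactor = 2 * -3 = -6

Answer: -6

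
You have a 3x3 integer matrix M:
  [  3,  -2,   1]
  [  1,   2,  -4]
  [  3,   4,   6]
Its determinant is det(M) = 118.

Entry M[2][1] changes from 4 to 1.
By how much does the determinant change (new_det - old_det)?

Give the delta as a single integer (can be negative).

Cofactor C_21 = 13
Entry delta = 1 - 4 = -3
Det delta = entry_delta * cofactor = -3 * 13 = -39

Answer: -39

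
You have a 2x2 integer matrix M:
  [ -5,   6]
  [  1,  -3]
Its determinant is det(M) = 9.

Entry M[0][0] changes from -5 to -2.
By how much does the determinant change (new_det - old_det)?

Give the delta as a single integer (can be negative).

Answer: -9

Derivation:
Cofactor C_00 = -3
Entry delta = -2 - -5 = 3
Det delta = entry_delta * cofactor = 3 * -3 = -9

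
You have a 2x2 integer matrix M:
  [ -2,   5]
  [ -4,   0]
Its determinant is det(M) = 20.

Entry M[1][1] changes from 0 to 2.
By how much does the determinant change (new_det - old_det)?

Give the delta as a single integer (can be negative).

Answer: -4

Derivation:
Cofactor C_11 = -2
Entry delta = 2 - 0 = 2
Det delta = entry_delta * cofactor = 2 * -2 = -4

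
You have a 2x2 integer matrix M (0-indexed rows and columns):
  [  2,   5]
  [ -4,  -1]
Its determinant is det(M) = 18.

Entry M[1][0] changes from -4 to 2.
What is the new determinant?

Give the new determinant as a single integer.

Answer: -12

Derivation:
det is linear in row 1: changing M[1][0] by delta changes det by delta * cofactor(1,0).
Cofactor C_10 = (-1)^(1+0) * minor(1,0) = -5
Entry delta = 2 - -4 = 6
Det delta = 6 * -5 = -30
New det = 18 + -30 = -12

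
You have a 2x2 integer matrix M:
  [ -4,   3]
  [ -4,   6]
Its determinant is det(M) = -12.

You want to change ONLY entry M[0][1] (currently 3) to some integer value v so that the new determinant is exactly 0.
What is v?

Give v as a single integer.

Answer: 6

Derivation:
det is linear in entry M[0][1]: det = old_det + (v - 3) * C_01
Cofactor C_01 = 4
Want det = 0: -12 + (v - 3) * 4 = 0
  (v - 3) = 12 / 4 = 3
  v = 3 + (3) = 6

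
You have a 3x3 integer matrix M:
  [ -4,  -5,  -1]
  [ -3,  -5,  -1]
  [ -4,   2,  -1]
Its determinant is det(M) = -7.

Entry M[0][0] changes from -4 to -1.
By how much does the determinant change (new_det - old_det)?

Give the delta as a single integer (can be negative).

Cofactor C_00 = 7
Entry delta = -1 - -4 = 3
Det delta = entry_delta * cofactor = 3 * 7 = 21

Answer: 21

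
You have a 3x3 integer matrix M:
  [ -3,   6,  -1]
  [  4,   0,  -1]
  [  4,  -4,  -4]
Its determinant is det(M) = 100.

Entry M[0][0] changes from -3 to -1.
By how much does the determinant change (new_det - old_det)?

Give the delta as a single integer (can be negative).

Answer: -8

Derivation:
Cofactor C_00 = -4
Entry delta = -1 - -3 = 2
Det delta = entry_delta * cofactor = 2 * -4 = -8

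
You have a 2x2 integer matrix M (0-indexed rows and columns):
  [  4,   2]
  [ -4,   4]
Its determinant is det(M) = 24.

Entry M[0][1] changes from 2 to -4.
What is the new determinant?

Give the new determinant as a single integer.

Answer: 0

Derivation:
det is linear in row 0: changing M[0][1] by delta changes det by delta * cofactor(0,1).
Cofactor C_01 = (-1)^(0+1) * minor(0,1) = 4
Entry delta = -4 - 2 = -6
Det delta = -6 * 4 = -24
New det = 24 + -24 = 0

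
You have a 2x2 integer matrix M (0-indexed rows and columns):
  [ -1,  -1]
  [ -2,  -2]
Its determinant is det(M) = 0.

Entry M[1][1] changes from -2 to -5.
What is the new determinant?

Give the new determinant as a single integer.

Answer: 3

Derivation:
det is linear in row 1: changing M[1][1] by delta changes det by delta * cofactor(1,1).
Cofactor C_11 = (-1)^(1+1) * minor(1,1) = -1
Entry delta = -5 - -2 = -3
Det delta = -3 * -1 = 3
New det = 0 + 3 = 3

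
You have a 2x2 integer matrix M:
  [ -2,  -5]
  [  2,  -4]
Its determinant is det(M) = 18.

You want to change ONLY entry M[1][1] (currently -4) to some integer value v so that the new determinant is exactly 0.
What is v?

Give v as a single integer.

det is linear in entry M[1][1]: det = old_det + (v - -4) * C_11
Cofactor C_11 = -2
Want det = 0: 18 + (v - -4) * -2 = 0
  (v - -4) = -18 / -2 = 9
  v = -4 + (9) = 5

Answer: 5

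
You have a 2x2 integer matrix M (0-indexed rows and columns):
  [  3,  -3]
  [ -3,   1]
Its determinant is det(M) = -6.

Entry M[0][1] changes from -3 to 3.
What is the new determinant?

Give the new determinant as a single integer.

det is linear in row 0: changing M[0][1] by delta changes det by delta * cofactor(0,1).
Cofactor C_01 = (-1)^(0+1) * minor(0,1) = 3
Entry delta = 3 - -3 = 6
Det delta = 6 * 3 = 18
New det = -6 + 18 = 12

Answer: 12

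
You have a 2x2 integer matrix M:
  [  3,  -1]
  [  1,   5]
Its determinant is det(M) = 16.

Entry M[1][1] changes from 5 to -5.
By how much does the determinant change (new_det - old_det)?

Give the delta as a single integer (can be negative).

Answer: -30

Derivation:
Cofactor C_11 = 3
Entry delta = -5 - 5 = -10
Det delta = entry_delta * cofactor = -10 * 3 = -30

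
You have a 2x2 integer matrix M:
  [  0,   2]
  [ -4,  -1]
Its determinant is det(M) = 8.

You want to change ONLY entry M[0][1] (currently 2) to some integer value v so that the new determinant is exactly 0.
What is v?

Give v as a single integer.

det is linear in entry M[0][1]: det = old_det + (v - 2) * C_01
Cofactor C_01 = 4
Want det = 0: 8 + (v - 2) * 4 = 0
  (v - 2) = -8 / 4 = -2
  v = 2 + (-2) = 0

Answer: 0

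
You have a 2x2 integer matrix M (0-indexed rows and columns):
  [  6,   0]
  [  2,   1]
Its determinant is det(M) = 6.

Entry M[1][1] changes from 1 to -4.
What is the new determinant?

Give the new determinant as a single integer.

Answer: -24

Derivation:
det is linear in row 1: changing M[1][1] by delta changes det by delta * cofactor(1,1).
Cofactor C_11 = (-1)^(1+1) * minor(1,1) = 6
Entry delta = -4 - 1 = -5
Det delta = -5 * 6 = -30
New det = 6 + -30 = -24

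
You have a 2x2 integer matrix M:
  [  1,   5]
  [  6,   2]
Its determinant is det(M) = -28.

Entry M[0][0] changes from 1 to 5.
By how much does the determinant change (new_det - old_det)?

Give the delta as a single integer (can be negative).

Cofactor C_00 = 2
Entry delta = 5 - 1 = 4
Det delta = entry_delta * cofactor = 4 * 2 = 8

Answer: 8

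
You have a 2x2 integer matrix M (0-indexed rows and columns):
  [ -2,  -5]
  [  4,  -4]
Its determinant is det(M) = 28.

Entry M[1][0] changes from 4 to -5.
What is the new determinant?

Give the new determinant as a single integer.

det is linear in row 1: changing M[1][0] by delta changes det by delta * cofactor(1,0).
Cofactor C_10 = (-1)^(1+0) * minor(1,0) = 5
Entry delta = -5 - 4 = -9
Det delta = -9 * 5 = -45
New det = 28 + -45 = -17

Answer: -17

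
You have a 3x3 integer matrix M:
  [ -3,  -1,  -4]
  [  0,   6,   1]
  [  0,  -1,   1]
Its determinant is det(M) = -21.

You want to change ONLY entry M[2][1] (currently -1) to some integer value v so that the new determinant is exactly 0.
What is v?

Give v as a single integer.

Answer: 6

Derivation:
det is linear in entry M[2][1]: det = old_det + (v - -1) * C_21
Cofactor C_21 = 3
Want det = 0: -21 + (v - -1) * 3 = 0
  (v - -1) = 21 / 3 = 7
  v = -1 + (7) = 6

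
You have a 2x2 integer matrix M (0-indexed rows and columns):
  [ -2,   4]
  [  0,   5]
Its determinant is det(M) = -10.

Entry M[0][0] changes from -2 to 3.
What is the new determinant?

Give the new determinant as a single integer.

Answer: 15

Derivation:
det is linear in row 0: changing M[0][0] by delta changes det by delta * cofactor(0,0).
Cofactor C_00 = (-1)^(0+0) * minor(0,0) = 5
Entry delta = 3 - -2 = 5
Det delta = 5 * 5 = 25
New det = -10 + 25 = 15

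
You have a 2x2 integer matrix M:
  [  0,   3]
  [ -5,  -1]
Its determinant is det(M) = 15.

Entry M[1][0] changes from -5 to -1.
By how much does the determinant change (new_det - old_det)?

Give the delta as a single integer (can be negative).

Answer: -12

Derivation:
Cofactor C_10 = -3
Entry delta = -1 - -5 = 4
Det delta = entry_delta * cofactor = 4 * -3 = -12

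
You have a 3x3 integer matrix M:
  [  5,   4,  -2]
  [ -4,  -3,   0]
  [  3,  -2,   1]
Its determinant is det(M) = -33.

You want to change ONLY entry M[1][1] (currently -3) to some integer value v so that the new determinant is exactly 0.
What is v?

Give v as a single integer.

Answer: 0

Derivation:
det is linear in entry M[1][1]: det = old_det + (v - -3) * C_11
Cofactor C_11 = 11
Want det = 0: -33 + (v - -3) * 11 = 0
  (v - -3) = 33 / 11 = 3
  v = -3 + (3) = 0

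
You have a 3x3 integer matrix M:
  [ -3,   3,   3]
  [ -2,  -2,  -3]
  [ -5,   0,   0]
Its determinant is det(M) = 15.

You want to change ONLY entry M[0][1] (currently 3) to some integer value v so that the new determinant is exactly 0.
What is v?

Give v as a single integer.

Answer: 2

Derivation:
det is linear in entry M[0][1]: det = old_det + (v - 3) * C_01
Cofactor C_01 = 15
Want det = 0: 15 + (v - 3) * 15 = 0
  (v - 3) = -15 / 15 = -1
  v = 3 + (-1) = 2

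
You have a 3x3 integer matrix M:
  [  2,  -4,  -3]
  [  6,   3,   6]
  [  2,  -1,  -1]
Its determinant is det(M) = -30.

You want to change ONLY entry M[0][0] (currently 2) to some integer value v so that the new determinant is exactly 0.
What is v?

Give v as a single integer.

Answer: 12

Derivation:
det is linear in entry M[0][0]: det = old_det + (v - 2) * C_00
Cofactor C_00 = 3
Want det = 0: -30 + (v - 2) * 3 = 0
  (v - 2) = 30 / 3 = 10
  v = 2 + (10) = 12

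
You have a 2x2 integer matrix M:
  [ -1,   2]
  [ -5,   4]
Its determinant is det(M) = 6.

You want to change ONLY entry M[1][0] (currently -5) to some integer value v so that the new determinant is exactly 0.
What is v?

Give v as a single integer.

Answer: -2

Derivation:
det is linear in entry M[1][0]: det = old_det + (v - -5) * C_10
Cofactor C_10 = -2
Want det = 0: 6 + (v - -5) * -2 = 0
  (v - -5) = -6 / -2 = 3
  v = -5 + (3) = -2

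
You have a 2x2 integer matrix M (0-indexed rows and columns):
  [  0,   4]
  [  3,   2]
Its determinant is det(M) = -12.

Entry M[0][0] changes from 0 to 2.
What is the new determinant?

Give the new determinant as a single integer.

Answer: -8

Derivation:
det is linear in row 0: changing M[0][0] by delta changes det by delta * cofactor(0,0).
Cofactor C_00 = (-1)^(0+0) * minor(0,0) = 2
Entry delta = 2 - 0 = 2
Det delta = 2 * 2 = 4
New det = -12 + 4 = -8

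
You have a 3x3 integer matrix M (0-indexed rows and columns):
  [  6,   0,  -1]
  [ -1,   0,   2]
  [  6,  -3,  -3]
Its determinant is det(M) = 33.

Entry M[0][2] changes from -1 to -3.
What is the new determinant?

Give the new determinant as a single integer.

Answer: 27

Derivation:
det is linear in row 0: changing M[0][2] by delta changes det by delta * cofactor(0,2).
Cofactor C_02 = (-1)^(0+2) * minor(0,2) = 3
Entry delta = -3 - -1 = -2
Det delta = -2 * 3 = -6
New det = 33 + -6 = 27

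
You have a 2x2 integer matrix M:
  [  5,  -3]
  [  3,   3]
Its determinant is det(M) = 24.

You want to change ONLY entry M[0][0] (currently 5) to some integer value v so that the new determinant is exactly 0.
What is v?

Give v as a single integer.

Answer: -3

Derivation:
det is linear in entry M[0][0]: det = old_det + (v - 5) * C_00
Cofactor C_00 = 3
Want det = 0: 24 + (v - 5) * 3 = 0
  (v - 5) = -24 / 3 = -8
  v = 5 + (-8) = -3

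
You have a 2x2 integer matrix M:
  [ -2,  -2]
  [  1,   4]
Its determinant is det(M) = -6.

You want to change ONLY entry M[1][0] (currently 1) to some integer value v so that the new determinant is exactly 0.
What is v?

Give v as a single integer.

det is linear in entry M[1][0]: det = old_det + (v - 1) * C_10
Cofactor C_10 = 2
Want det = 0: -6 + (v - 1) * 2 = 0
  (v - 1) = 6 / 2 = 3
  v = 1 + (3) = 4

Answer: 4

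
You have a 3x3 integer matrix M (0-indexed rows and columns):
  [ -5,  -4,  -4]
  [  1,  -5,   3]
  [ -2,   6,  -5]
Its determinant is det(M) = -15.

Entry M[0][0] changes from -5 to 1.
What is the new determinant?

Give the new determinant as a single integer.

det is linear in row 0: changing M[0][0] by delta changes det by delta * cofactor(0,0).
Cofactor C_00 = (-1)^(0+0) * minor(0,0) = 7
Entry delta = 1 - -5 = 6
Det delta = 6 * 7 = 42
New det = -15 + 42 = 27

Answer: 27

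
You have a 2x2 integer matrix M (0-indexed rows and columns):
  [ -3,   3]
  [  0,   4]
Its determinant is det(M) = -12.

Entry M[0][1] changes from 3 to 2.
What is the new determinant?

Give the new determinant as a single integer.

det is linear in row 0: changing M[0][1] by delta changes det by delta * cofactor(0,1).
Cofactor C_01 = (-1)^(0+1) * minor(0,1) = 0
Entry delta = 2 - 3 = -1
Det delta = -1 * 0 = 0
New det = -12 + 0 = -12

Answer: -12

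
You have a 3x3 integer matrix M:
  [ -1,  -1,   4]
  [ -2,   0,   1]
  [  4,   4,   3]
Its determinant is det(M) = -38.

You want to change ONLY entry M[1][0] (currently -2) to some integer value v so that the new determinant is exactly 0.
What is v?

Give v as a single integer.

Answer: 0

Derivation:
det is linear in entry M[1][0]: det = old_det + (v - -2) * C_10
Cofactor C_10 = 19
Want det = 0: -38 + (v - -2) * 19 = 0
  (v - -2) = 38 / 19 = 2
  v = -2 + (2) = 0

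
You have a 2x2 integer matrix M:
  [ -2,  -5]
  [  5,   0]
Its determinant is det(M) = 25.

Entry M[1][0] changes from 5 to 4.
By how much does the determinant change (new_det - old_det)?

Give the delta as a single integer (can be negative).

Answer: -5

Derivation:
Cofactor C_10 = 5
Entry delta = 4 - 5 = -1
Det delta = entry_delta * cofactor = -1 * 5 = -5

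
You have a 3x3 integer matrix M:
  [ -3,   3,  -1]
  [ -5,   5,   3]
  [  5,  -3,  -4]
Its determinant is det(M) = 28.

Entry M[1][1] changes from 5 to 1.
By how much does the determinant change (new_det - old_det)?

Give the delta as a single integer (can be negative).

Answer: -68

Derivation:
Cofactor C_11 = 17
Entry delta = 1 - 5 = -4
Det delta = entry_delta * cofactor = -4 * 17 = -68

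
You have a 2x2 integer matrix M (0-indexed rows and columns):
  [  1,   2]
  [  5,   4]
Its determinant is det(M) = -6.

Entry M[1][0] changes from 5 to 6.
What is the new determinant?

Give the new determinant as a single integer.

Answer: -8

Derivation:
det is linear in row 1: changing M[1][0] by delta changes det by delta * cofactor(1,0).
Cofactor C_10 = (-1)^(1+0) * minor(1,0) = -2
Entry delta = 6 - 5 = 1
Det delta = 1 * -2 = -2
New det = -6 + -2 = -8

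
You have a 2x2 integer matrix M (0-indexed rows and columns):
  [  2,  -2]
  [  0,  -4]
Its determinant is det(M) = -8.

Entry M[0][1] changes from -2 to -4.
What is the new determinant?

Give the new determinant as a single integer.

det is linear in row 0: changing M[0][1] by delta changes det by delta * cofactor(0,1).
Cofactor C_01 = (-1)^(0+1) * minor(0,1) = 0
Entry delta = -4 - -2 = -2
Det delta = -2 * 0 = 0
New det = -8 + 0 = -8

Answer: -8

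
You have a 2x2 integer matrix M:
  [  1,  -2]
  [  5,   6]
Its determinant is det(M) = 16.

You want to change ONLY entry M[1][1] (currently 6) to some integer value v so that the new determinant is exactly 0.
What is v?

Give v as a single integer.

det is linear in entry M[1][1]: det = old_det + (v - 6) * C_11
Cofactor C_11 = 1
Want det = 0: 16 + (v - 6) * 1 = 0
  (v - 6) = -16 / 1 = -16
  v = 6 + (-16) = -10

Answer: -10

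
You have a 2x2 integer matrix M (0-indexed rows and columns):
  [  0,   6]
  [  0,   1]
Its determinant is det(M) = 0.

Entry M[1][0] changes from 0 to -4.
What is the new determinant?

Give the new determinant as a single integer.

det is linear in row 1: changing M[1][0] by delta changes det by delta * cofactor(1,0).
Cofactor C_10 = (-1)^(1+0) * minor(1,0) = -6
Entry delta = -4 - 0 = -4
Det delta = -4 * -6 = 24
New det = 0 + 24 = 24

Answer: 24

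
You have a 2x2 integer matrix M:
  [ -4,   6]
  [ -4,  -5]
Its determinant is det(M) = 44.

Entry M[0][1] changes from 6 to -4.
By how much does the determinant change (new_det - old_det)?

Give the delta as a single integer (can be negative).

Answer: -40

Derivation:
Cofactor C_01 = 4
Entry delta = -4 - 6 = -10
Det delta = entry_delta * cofactor = -10 * 4 = -40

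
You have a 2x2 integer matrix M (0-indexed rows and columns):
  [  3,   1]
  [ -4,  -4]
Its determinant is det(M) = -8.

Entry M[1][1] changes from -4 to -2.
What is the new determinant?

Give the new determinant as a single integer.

Answer: -2

Derivation:
det is linear in row 1: changing M[1][1] by delta changes det by delta * cofactor(1,1).
Cofactor C_11 = (-1)^(1+1) * minor(1,1) = 3
Entry delta = -2 - -4 = 2
Det delta = 2 * 3 = 6
New det = -8 + 6 = -2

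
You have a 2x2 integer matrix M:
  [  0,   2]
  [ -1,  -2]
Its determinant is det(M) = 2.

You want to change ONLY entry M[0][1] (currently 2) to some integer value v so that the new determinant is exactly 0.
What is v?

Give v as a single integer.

Answer: 0

Derivation:
det is linear in entry M[0][1]: det = old_det + (v - 2) * C_01
Cofactor C_01 = 1
Want det = 0: 2 + (v - 2) * 1 = 0
  (v - 2) = -2 / 1 = -2
  v = 2 + (-2) = 0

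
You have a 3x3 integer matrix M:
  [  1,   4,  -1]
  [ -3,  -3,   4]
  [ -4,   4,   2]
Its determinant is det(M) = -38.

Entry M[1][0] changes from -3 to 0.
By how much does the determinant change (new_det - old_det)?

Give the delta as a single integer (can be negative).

Answer: -36

Derivation:
Cofactor C_10 = -12
Entry delta = 0 - -3 = 3
Det delta = entry_delta * cofactor = 3 * -12 = -36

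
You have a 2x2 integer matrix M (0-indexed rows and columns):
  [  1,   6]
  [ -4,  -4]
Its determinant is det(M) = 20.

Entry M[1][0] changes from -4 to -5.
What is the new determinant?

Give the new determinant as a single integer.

det is linear in row 1: changing M[1][0] by delta changes det by delta * cofactor(1,0).
Cofactor C_10 = (-1)^(1+0) * minor(1,0) = -6
Entry delta = -5 - -4 = -1
Det delta = -1 * -6 = 6
New det = 20 + 6 = 26

Answer: 26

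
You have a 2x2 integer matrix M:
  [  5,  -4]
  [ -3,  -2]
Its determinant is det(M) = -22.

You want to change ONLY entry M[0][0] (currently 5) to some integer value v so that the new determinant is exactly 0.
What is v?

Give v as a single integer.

det is linear in entry M[0][0]: det = old_det + (v - 5) * C_00
Cofactor C_00 = -2
Want det = 0: -22 + (v - 5) * -2 = 0
  (v - 5) = 22 / -2 = -11
  v = 5 + (-11) = -6

Answer: -6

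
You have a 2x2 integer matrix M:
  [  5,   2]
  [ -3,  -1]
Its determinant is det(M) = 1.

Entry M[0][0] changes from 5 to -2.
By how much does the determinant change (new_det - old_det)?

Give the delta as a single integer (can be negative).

Answer: 7

Derivation:
Cofactor C_00 = -1
Entry delta = -2 - 5 = -7
Det delta = entry_delta * cofactor = -7 * -1 = 7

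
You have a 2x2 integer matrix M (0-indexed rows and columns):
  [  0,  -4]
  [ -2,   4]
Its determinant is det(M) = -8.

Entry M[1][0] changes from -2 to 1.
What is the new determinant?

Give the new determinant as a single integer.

Answer: 4

Derivation:
det is linear in row 1: changing M[1][0] by delta changes det by delta * cofactor(1,0).
Cofactor C_10 = (-1)^(1+0) * minor(1,0) = 4
Entry delta = 1 - -2 = 3
Det delta = 3 * 4 = 12
New det = -8 + 12 = 4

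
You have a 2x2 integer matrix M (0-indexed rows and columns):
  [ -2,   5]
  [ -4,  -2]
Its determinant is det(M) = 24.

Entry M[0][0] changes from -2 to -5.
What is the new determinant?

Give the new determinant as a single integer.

Answer: 30

Derivation:
det is linear in row 0: changing M[0][0] by delta changes det by delta * cofactor(0,0).
Cofactor C_00 = (-1)^(0+0) * minor(0,0) = -2
Entry delta = -5 - -2 = -3
Det delta = -3 * -2 = 6
New det = 24 + 6 = 30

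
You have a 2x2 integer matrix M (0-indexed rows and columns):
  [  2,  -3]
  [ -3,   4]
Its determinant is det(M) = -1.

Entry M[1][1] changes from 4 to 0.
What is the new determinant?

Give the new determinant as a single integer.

Answer: -9

Derivation:
det is linear in row 1: changing M[1][1] by delta changes det by delta * cofactor(1,1).
Cofactor C_11 = (-1)^(1+1) * minor(1,1) = 2
Entry delta = 0 - 4 = -4
Det delta = -4 * 2 = -8
New det = -1 + -8 = -9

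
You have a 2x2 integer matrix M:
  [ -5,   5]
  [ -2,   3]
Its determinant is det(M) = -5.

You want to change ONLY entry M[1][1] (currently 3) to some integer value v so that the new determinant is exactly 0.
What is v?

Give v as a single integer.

det is linear in entry M[1][1]: det = old_det + (v - 3) * C_11
Cofactor C_11 = -5
Want det = 0: -5 + (v - 3) * -5 = 0
  (v - 3) = 5 / -5 = -1
  v = 3 + (-1) = 2

Answer: 2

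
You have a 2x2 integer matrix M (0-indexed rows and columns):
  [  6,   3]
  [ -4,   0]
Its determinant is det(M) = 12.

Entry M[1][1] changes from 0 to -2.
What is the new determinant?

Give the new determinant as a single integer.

Answer: 0

Derivation:
det is linear in row 1: changing M[1][1] by delta changes det by delta * cofactor(1,1).
Cofactor C_11 = (-1)^(1+1) * minor(1,1) = 6
Entry delta = -2 - 0 = -2
Det delta = -2 * 6 = -12
New det = 12 + -12 = 0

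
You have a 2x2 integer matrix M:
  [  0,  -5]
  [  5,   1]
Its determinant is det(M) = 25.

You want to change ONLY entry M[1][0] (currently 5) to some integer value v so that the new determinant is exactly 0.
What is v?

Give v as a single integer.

det is linear in entry M[1][0]: det = old_det + (v - 5) * C_10
Cofactor C_10 = 5
Want det = 0: 25 + (v - 5) * 5 = 0
  (v - 5) = -25 / 5 = -5
  v = 5 + (-5) = 0

Answer: 0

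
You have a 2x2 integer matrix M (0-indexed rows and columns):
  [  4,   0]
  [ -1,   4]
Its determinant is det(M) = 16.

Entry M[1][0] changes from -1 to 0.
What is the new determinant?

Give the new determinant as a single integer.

det is linear in row 1: changing M[1][0] by delta changes det by delta * cofactor(1,0).
Cofactor C_10 = (-1)^(1+0) * minor(1,0) = 0
Entry delta = 0 - -1 = 1
Det delta = 1 * 0 = 0
New det = 16 + 0 = 16

Answer: 16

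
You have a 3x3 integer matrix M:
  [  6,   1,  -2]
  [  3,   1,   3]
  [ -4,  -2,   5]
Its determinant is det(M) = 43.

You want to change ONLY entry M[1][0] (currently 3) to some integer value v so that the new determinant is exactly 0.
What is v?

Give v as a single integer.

det is linear in entry M[1][0]: det = old_det + (v - 3) * C_10
Cofactor C_10 = -1
Want det = 0: 43 + (v - 3) * -1 = 0
  (v - 3) = -43 / -1 = 43
  v = 3 + (43) = 46

Answer: 46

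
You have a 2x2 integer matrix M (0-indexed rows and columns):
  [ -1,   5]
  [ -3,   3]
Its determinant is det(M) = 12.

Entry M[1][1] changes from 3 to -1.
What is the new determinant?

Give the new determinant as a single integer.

Answer: 16

Derivation:
det is linear in row 1: changing M[1][1] by delta changes det by delta * cofactor(1,1).
Cofactor C_11 = (-1)^(1+1) * minor(1,1) = -1
Entry delta = -1 - 3 = -4
Det delta = -4 * -1 = 4
New det = 12 + 4 = 16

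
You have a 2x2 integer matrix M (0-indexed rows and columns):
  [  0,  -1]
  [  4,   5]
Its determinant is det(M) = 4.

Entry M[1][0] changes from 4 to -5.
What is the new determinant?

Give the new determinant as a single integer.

det is linear in row 1: changing M[1][0] by delta changes det by delta * cofactor(1,0).
Cofactor C_10 = (-1)^(1+0) * minor(1,0) = 1
Entry delta = -5 - 4 = -9
Det delta = -9 * 1 = -9
New det = 4 + -9 = -5

Answer: -5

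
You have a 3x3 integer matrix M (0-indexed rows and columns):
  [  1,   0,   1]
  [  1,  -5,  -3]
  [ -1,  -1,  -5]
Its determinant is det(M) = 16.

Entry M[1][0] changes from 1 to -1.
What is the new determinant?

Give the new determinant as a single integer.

det is linear in row 1: changing M[1][0] by delta changes det by delta * cofactor(1,0).
Cofactor C_10 = (-1)^(1+0) * minor(1,0) = -1
Entry delta = -1 - 1 = -2
Det delta = -2 * -1 = 2
New det = 16 + 2 = 18

Answer: 18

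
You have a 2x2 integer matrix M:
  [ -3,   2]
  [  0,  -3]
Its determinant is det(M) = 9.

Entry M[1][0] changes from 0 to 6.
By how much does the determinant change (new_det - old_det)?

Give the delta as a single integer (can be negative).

Cofactor C_10 = -2
Entry delta = 6 - 0 = 6
Det delta = entry_delta * cofactor = 6 * -2 = -12

Answer: -12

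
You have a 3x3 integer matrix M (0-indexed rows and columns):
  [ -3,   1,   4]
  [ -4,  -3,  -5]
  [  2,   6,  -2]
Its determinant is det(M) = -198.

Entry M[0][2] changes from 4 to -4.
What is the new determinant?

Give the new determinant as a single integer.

Answer: -54

Derivation:
det is linear in row 0: changing M[0][2] by delta changes det by delta * cofactor(0,2).
Cofactor C_02 = (-1)^(0+2) * minor(0,2) = -18
Entry delta = -4 - 4 = -8
Det delta = -8 * -18 = 144
New det = -198 + 144 = -54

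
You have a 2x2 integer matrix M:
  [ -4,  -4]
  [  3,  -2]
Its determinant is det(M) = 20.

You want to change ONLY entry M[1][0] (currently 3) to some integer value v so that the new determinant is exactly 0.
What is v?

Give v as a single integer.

Answer: -2

Derivation:
det is linear in entry M[1][0]: det = old_det + (v - 3) * C_10
Cofactor C_10 = 4
Want det = 0: 20 + (v - 3) * 4 = 0
  (v - 3) = -20 / 4 = -5
  v = 3 + (-5) = -2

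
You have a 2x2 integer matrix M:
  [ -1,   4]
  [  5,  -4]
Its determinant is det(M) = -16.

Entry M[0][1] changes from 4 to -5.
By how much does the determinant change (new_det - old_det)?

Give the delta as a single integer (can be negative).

Answer: 45

Derivation:
Cofactor C_01 = -5
Entry delta = -5 - 4 = -9
Det delta = entry_delta * cofactor = -9 * -5 = 45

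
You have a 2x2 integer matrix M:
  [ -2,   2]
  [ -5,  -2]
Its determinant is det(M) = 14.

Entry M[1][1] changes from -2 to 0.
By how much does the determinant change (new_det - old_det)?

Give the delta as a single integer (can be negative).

Cofactor C_11 = -2
Entry delta = 0 - -2 = 2
Det delta = entry_delta * cofactor = 2 * -2 = -4

Answer: -4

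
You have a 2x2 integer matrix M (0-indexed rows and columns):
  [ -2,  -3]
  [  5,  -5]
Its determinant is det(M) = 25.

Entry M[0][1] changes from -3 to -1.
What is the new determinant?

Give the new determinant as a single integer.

Answer: 15

Derivation:
det is linear in row 0: changing M[0][1] by delta changes det by delta * cofactor(0,1).
Cofactor C_01 = (-1)^(0+1) * minor(0,1) = -5
Entry delta = -1 - -3 = 2
Det delta = 2 * -5 = -10
New det = 25 + -10 = 15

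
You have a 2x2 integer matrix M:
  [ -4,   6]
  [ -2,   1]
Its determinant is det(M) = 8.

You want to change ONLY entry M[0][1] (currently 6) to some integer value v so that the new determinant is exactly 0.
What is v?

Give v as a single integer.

Answer: 2

Derivation:
det is linear in entry M[0][1]: det = old_det + (v - 6) * C_01
Cofactor C_01 = 2
Want det = 0: 8 + (v - 6) * 2 = 0
  (v - 6) = -8 / 2 = -4
  v = 6 + (-4) = 2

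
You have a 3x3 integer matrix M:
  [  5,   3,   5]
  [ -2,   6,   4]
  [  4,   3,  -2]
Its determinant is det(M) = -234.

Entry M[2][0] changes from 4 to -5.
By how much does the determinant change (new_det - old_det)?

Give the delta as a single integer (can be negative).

Cofactor C_20 = -18
Entry delta = -5 - 4 = -9
Det delta = entry_delta * cofactor = -9 * -18 = 162

Answer: 162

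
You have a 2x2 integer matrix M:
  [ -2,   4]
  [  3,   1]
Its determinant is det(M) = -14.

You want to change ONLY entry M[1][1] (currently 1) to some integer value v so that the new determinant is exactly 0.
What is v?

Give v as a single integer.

Answer: -6

Derivation:
det is linear in entry M[1][1]: det = old_det + (v - 1) * C_11
Cofactor C_11 = -2
Want det = 0: -14 + (v - 1) * -2 = 0
  (v - 1) = 14 / -2 = -7
  v = 1 + (-7) = -6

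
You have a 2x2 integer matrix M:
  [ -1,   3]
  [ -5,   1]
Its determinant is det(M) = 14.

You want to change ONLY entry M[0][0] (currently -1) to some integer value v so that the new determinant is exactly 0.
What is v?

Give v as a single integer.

Answer: -15

Derivation:
det is linear in entry M[0][0]: det = old_det + (v - -1) * C_00
Cofactor C_00 = 1
Want det = 0: 14 + (v - -1) * 1 = 0
  (v - -1) = -14 / 1 = -14
  v = -1 + (-14) = -15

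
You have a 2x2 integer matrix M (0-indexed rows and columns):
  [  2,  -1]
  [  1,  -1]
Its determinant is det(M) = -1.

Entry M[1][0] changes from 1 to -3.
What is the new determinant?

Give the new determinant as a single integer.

det is linear in row 1: changing M[1][0] by delta changes det by delta * cofactor(1,0).
Cofactor C_10 = (-1)^(1+0) * minor(1,0) = 1
Entry delta = -3 - 1 = -4
Det delta = -4 * 1 = -4
New det = -1 + -4 = -5

Answer: -5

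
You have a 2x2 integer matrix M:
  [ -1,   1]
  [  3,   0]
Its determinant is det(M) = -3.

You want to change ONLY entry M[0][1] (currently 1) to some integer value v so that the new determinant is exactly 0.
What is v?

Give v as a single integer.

det is linear in entry M[0][1]: det = old_det + (v - 1) * C_01
Cofactor C_01 = -3
Want det = 0: -3 + (v - 1) * -3 = 0
  (v - 1) = 3 / -3 = -1
  v = 1 + (-1) = 0

Answer: 0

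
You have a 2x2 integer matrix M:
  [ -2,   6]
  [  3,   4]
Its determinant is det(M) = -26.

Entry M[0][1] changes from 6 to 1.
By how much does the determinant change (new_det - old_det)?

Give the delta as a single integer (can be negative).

Cofactor C_01 = -3
Entry delta = 1 - 6 = -5
Det delta = entry_delta * cofactor = -5 * -3 = 15

Answer: 15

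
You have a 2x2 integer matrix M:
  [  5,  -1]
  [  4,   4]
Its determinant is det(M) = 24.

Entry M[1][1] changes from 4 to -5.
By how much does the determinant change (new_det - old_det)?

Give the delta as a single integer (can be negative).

Cofactor C_11 = 5
Entry delta = -5 - 4 = -9
Det delta = entry_delta * cofactor = -9 * 5 = -45

Answer: -45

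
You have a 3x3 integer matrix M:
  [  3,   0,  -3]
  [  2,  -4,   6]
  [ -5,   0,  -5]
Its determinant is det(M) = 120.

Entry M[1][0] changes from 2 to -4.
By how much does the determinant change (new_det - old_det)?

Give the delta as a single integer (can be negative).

Cofactor C_10 = 0
Entry delta = -4 - 2 = -6
Det delta = entry_delta * cofactor = -6 * 0 = 0

Answer: 0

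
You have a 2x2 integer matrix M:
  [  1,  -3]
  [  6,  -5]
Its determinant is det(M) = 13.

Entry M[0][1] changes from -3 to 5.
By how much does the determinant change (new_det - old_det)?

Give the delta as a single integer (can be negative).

Answer: -48

Derivation:
Cofactor C_01 = -6
Entry delta = 5 - -3 = 8
Det delta = entry_delta * cofactor = 8 * -6 = -48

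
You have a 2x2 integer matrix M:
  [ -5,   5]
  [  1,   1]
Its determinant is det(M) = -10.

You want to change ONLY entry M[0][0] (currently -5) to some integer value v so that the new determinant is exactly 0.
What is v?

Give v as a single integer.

det is linear in entry M[0][0]: det = old_det + (v - -5) * C_00
Cofactor C_00 = 1
Want det = 0: -10 + (v - -5) * 1 = 0
  (v - -5) = 10 / 1 = 10
  v = -5 + (10) = 5

Answer: 5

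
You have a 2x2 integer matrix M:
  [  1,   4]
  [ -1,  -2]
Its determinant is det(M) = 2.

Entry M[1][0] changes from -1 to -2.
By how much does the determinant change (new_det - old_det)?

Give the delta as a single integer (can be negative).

Answer: 4

Derivation:
Cofactor C_10 = -4
Entry delta = -2 - -1 = -1
Det delta = entry_delta * cofactor = -1 * -4 = 4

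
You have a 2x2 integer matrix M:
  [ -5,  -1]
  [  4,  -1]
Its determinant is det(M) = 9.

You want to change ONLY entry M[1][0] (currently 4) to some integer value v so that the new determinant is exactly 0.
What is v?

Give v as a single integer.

Answer: -5

Derivation:
det is linear in entry M[1][0]: det = old_det + (v - 4) * C_10
Cofactor C_10 = 1
Want det = 0: 9 + (v - 4) * 1 = 0
  (v - 4) = -9 / 1 = -9
  v = 4 + (-9) = -5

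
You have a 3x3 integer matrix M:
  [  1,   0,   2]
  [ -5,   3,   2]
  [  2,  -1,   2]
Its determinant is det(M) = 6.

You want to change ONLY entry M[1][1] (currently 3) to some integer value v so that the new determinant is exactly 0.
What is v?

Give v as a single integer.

det is linear in entry M[1][1]: det = old_det + (v - 3) * C_11
Cofactor C_11 = -2
Want det = 0: 6 + (v - 3) * -2 = 0
  (v - 3) = -6 / -2 = 3
  v = 3 + (3) = 6

Answer: 6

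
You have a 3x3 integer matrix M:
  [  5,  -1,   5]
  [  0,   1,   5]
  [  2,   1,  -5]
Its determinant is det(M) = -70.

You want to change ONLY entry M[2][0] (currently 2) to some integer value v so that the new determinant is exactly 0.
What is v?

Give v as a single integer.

Answer: -5

Derivation:
det is linear in entry M[2][0]: det = old_det + (v - 2) * C_20
Cofactor C_20 = -10
Want det = 0: -70 + (v - 2) * -10 = 0
  (v - 2) = 70 / -10 = -7
  v = 2 + (-7) = -5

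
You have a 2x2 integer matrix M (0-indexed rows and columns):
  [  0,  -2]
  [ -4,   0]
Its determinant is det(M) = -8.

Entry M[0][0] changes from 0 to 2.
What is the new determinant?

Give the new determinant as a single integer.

det is linear in row 0: changing M[0][0] by delta changes det by delta * cofactor(0,0).
Cofactor C_00 = (-1)^(0+0) * minor(0,0) = 0
Entry delta = 2 - 0 = 2
Det delta = 2 * 0 = 0
New det = -8 + 0 = -8

Answer: -8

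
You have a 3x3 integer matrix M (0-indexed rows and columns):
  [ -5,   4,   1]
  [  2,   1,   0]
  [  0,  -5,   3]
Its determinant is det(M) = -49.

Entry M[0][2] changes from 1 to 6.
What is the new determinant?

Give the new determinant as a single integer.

Answer: -99

Derivation:
det is linear in row 0: changing M[0][2] by delta changes det by delta * cofactor(0,2).
Cofactor C_02 = (-1)^(0+2) * minor(0,2) = -10
Entry delta = 6 - 1 = 5
Det delta = 5 * -10 = -50
New det = -49 + -50 = -99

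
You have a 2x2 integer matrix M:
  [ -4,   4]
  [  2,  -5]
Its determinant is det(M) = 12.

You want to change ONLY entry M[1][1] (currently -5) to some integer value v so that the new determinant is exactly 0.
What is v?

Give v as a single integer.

det is linear in entry M[1][1]: det = old_det + (v - -5) * C_11
Cofactor C_11 = -4
Want det = 0: 12 + (v - -5) * -4 = 0
  (v - -5) = -12 / -4 = 3
  v = -5 + (3) = -2

Answer: -2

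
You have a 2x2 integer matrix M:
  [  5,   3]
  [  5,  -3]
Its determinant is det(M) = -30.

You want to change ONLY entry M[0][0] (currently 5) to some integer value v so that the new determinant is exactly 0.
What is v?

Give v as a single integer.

det is linear in entry M[0][0]: det = old_det + (v - 5) * C_00
Cofactor C_00 = -3
Want det = 0: -30 + (v - 5) * -3 = 0
  (v - 5) = 30 / -3 = -10
  v = 5 + (-10) = -5

Answer: -5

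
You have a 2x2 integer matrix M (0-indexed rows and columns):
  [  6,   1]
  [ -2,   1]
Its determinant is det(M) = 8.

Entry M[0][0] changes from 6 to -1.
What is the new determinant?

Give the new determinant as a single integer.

Answer: 1

Derivation:
det is linear in row 0: changing M[0][0] by delta changes det by delta * cofactor(0,0).
Cofactor C_00 = (-1)^(0+0) * minor(0,0) = 1
Entry delta = -1 - 6 = -7
Det delta = -7 * 1 = -7
New det = 8 + -7 = 1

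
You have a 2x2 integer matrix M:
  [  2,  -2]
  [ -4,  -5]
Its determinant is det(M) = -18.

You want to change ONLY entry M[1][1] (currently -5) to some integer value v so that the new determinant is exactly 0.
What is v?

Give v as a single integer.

Answer: 4

Derivation:
det is linear in entry M[1][1]: det = old_det + (v - -5) * C_11
Cofactor C_11 = 2
Want det = 0: -18 + (v - -5) * 2 = 0
  (v - -5) = 18 / 2 = 9
  v = -5 + (9) = 4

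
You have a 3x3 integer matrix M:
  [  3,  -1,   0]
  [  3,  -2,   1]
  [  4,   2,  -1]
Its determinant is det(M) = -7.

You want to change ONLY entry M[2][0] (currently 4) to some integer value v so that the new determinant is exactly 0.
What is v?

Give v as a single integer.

det is linear in entry M[2][0]: det = old_det + (v - 4) * C_20
Cofactor C_20 = -1
Want det = 0: -7 + (v - 4) * -1 = 0
  (v - 4) = 7 / -1 = -7
  v = 4 + (-7) = -3

Answer: -3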